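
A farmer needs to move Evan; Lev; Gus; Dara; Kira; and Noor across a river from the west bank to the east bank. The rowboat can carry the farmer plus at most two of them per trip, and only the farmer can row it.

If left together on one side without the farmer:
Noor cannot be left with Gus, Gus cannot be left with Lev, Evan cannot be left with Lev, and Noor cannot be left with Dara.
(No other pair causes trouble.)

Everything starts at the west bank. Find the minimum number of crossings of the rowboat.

7

Counting alone: the farmer can take at most 2 across per trip to the east bank, so moving all 6 needs at least 3 loaded trips out, with a return between consecutive ones — at least 5 crossings.
The safety rule pushes this higher. Following every safe sequence of crossings, the most of the 6 that can be at the east bank as the rowboat arrives there on crossing 5 is 5 — never all 6.
So no plan with fewer than 7 crossings exists, and this one achieves 7:
1. Farmer goes to the east bank with Lev and Noor.
2. Farmer goes back to the west bank alone.
3. Farmer goes to the east bank with Evan and Gus.
4. Farmer goes back to the west bank with Lev and Noor.
5. Farmer goes to the east bank with Dara and Kira.
6. Farmer goes back to the west bank alone.
7. Farmer goes to the east bank with Lev and Noor.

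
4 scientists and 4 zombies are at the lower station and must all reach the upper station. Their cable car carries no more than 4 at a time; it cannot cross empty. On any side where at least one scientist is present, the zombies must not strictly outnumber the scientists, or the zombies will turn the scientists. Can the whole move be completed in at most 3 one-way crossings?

Counting alone: each trip to the upper station takes at most 4 across and each return brings at least 1 back, so after t trips out (and t−1 returns) at most 4t − (t−1) of the 8 are across; that first reaches 8 at t = 3, so at least 5 crossings are needed.
Since 3 < 5, 3 crossings cannot be enough. (The shortest complete plan in fact takes 5:)
1. 2 zombies → the upper station.  (the lower station: 4S 2Z; the upper station: 0S 2Z)
2. 1 zombie ← the lower station.  (the lower station: 4S 3Z; the upper station: 0S 1Z)
3. 4 scientists → the upper station.  (the lower station: 0S 3Z; the upper station: 4S 1Z)
4. 1 zombie ← the lower station.  (the lower station: 0S 4Z; the upper station: 4S 0Z)
5. 4 zombies → the upper station.  (the lower station: 0S 0Z; the upper station: 4S 4Z)

No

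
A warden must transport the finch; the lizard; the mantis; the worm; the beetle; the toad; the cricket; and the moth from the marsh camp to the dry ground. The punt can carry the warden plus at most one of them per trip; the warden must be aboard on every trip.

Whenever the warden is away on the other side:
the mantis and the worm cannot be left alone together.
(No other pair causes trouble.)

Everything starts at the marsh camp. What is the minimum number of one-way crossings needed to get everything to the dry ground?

15

Counting alone: the warden can take at most 1 across per trip to the dry ground, so moving all 8 needs at least 8 loaded trips out, with a return between consecutive ones — at least 15 crossings.
The plan below uses exactly 15 crossings, so it is optimal:
1. Warden goes to the dry ground with the mantis.  [the marsh camp: the beetle, the cricket, the finch, the lizard, the moth, the toad, the worm | the dry ground: the mantis]
2. Warden goes back to the marsh camp alone.  [the marsh camp: the beetle, the cricket, the finch, the lizard, the moth, the toad, the worm | the dry ground: the mantis]
3. Warden goes to the dry ground with the finch.  [the marsh camp: the beetle, the cricket, the lizard, the moth, the toad, the worm | the dry ground: the finch, the mantis]
4. Warden goes back to the marsh camp alone.  [the marsh camp: the beetle, the cricket, the lizard, the moth, the toad, the worm | the dry ground: the finch, the mantis]
5. Warden goes to the dry ground with the lizard.  [the marsh camp: the beetle, the cricket, the moth, the toad, the worm | the dry ground: the finch, the lizard, the mantis]
6. Warden goes back to the marsh camp alone.  [the marsh camp: the beetle, the cricket, the moth, the toad, the worm | the dry ground: the finch, the lizard, the mantis]
7. Warden goes to the dry ground with the beetle.  [the marsh camp: the cricket, the moth, the toad, the worm | the dry ground: the beetle, the finch, the lizard, the mantis]
8. Warden goes back to the marsh camp alone.  [the marsh camp: the cricket, the moth, the toad, the worm | the dry ground: the beetle, the finch, the lizard, the mantis]
9. Warden goes to the dry ground with the toad.  [the marsh camp: the cricket, the moth, the worm | the dry ground: the beetle, the finch, the lizard, the mantis, the toad]
10. Warden goes back to the marsh camp alone.  [the marsh camp: the cricket, the moth, the worm | the dry ground: the beetle, the finch, the lizard, the mantis, the toad]
11. Warden goes to the dry ground with the cricket.  [the marsh camp: the moth, the worm | the dry ground: the beetle, the cricket, the finch, the lizard, the mantis, the toad]
12. Warden goes back to the marsh camp alone.  [the marsh camp: the moth, the worm | the dry ground: the beetle, the cricket, the finch, the lizard, the mantis, the toad]
13. Warden goes to the dry ground with the moth.  [the marsh camp: the worm | the dry ground: the beetle, the cricket, the finch, the lizard, the mantis, the moth, the toad]
14. Warden goes back to the marsh camp alone.  [the marsh camp: the worm | the dry ground: the beetle, the cricket, the finch, the lizard, the mantis, the moth, the toad]
15. Warden goes to the dry ground with the worm.  [the marsh camp: — | the dry ground: the beetle, the cricket, the finch, the lizard, the mantis, the moth, the toad, the worm]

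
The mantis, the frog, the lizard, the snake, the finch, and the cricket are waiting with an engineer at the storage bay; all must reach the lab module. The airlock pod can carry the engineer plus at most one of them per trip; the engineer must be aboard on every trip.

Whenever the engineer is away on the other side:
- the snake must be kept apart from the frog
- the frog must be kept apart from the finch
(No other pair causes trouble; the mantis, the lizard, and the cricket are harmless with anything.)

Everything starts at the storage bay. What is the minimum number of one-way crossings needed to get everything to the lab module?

Counting alone: the engineer can take at most 1 across per trip to the lab module, so moving all 6 needs at least 6 loaded trips out, with a return between consecutive ones — at least 11 crossings.
The safety rule pushes this higher. Following every safe sequence of crossings, the most of the 6 that can be at the lab module as the airlock pod arrives there on crossing 11 is 5 — never all 6.
So no plan with fewer than 13 crossings exists, and this one achieves 13:
1. Engineer goes to the lab module with the frog.  [the storage bay: the cricket, the finch, the lizard, the mantis, the snake | the lab module: the frog]
2. Engineer goes back to the storage bay alone.  [the storage bay: the cricket, the finch, the lizard, the mantis, the snake | the lab module: the frog]
3. Engineer goes to the lab module with the mantis.  [the storage bay: the cricket, the finch, the lizard, the snake | the lab module: the frog, the mantis]
4. Engineer goes back to the storage bay alone.  [the storage bay: the cricket, the finch, the lizard, the snake | the lab module: the frog, the mantis]
5. Engineer goes to the lab module with the lizard.  [the storage bay: the cricket, the finch, the snake | the lab module: the frog, the lizard, the mantis]
6. Engineer goes back to the storage bay alone.  [the storage bay: the cricket, the finch, the snake | the lab module: the frog, the lizard, the mantis]
7. Engineer goes to the lab module with the snake.  [the storage bay: the cricket, the finch | the lab module: the frog, the lizard, the mantis, the snake]
8. Engineer goes back to the storage bay with the frog.  [the storage bay: the cricket, the finch, the frog | the lab module: the lizard, the mantis, the snake]
9. Engineer goes to the lab module with the finch.  [the storage bay: the cricket, the frog | the lab module: the finch, the lizard, the mantis, the snake]
10. Engineer goes back to the storage bay alone.  [the storage bay: the cricket, the frog | the lab module: the finch, the lizard, the mantis, the snake]
11. Engineer goes to the lab module with the cricket.  [the storage bay: the frog | the lab module: the cricket, the finch, the lizard, the mantis, the snake]
12. Engineer goes back to the storage bay alone.  [the storage bay: the frog | the lab module: the cricket, the finch, the lizard, the mantis, the snake]
13. Engineer goes to the lab module with the frog.  [the storage bay: — | the lab module: the cricket, the finch, the frog, the lizard, the mantis, the snake]

13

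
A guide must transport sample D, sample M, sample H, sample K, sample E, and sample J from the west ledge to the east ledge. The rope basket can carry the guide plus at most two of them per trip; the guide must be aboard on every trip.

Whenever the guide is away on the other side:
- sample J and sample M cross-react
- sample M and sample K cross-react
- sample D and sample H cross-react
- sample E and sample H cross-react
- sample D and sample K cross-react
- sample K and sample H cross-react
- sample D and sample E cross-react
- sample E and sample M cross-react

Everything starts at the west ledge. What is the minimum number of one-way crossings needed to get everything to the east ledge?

impossible

Whatever the first load, the items left behind include a forbidden pair without the guide. No opening move is safe, so no plan exists.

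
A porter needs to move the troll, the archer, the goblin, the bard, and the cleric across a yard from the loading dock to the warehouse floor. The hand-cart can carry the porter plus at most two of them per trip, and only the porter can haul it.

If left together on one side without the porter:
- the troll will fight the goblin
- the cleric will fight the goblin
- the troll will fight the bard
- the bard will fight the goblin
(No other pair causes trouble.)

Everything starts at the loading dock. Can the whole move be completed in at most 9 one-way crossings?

Yes — this plan uses 7 crossings (≤ 9):
1. Porter goes to the warehouse floor with the goblin and the troll.  [the loading dock: the archer, the bard, the cleric | the warehouse floor: the goblin, the troll]
2. Porter goes back to the loading dock with the troll.  [the loading dock: the archer, the bard, the cleric, the troll | the warehouse floor: the goblin]
3. Porter goes to the warehouse floor with the archer and the troll.  [the loading dock: the bard, the cleric | the warehouse floor: the archer, the goblin, the troll]
4. Porter goes back to the loading dock with the troll.  [the loading dock: the bard, the cleric, the troll | the warehouse floor: the archer, the goblin]
5. Porter goes to the warehouse floor with the cleric and the troll.  [the loading dock: the bard | the warehouse floor: the archer, the cleric, the goblin, the troll]
6. Porter goes back to the loading dock with the goblin.  [the loading dock: the bard, the goblin | the warehouse floor: the archer, the cleric, the troll]
7. Porter goes to the warehouse floor with the bard and the goblin.  [the loading dock: — | the warehouse floor: the archer, the bard, the cleric, the goblin, the troll]

Yes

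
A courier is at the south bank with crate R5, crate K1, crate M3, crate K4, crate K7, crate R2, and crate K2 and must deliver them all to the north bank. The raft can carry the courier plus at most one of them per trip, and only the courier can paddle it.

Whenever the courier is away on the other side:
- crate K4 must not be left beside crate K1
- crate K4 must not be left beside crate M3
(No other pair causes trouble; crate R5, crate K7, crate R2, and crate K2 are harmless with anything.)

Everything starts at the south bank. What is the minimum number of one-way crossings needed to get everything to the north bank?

15

Counting alone: the courier can take at most 1 across per trip to the north bank, so moving all 7 needs at least 7 loaded trips out, with a return between consecutive ones — at least 13 crossings.
The safety rule pushes this higher. Following every safe sequence of crossings, the most of the 7 that can be at the north bank as the raft arrives there on crossing 13 is 6 — never all 7.
So no plan with fewer than 15 crossings exists, and this one achieves 15:
1. Courier goes to the north bank with crate K4.  [the south bank: crate K1, crate K2, crate K7, crate M3, crate R2, crate R5 | the north bank: crate K4]
2. Courier goes back to the south bank alone.  [the south bank: crate K1, crate K2, crate K7, crate M3, crate R2, crate R5 | the north bank: crate K4]
3. Courier goes to the north bank with crate R5.  [the south bank: crate K1, crate K2, crate K7, crate M3, crate R2 | the north bank: crate K4, crate R5]
4. Courier goes back to the south bank alone.  [the south bank: crate K1, crate K2, crate K7, crate M3, crate R2 | the north bank: crate K4, crate R5]
5. Courier goes to the north bank with crate K1.  [the south bank: crate K2, crate K7, crate M3, crate R2 | the north bank: crate K1, crate K4, crate R5]
6. Courier goes back to the south bank with crate K4.  [the south bank: crate K2, crate K4, crate K7, crate M3, crate R2 | the north bank: crate K1, crate R5]
7. Courier goes to the north bank with crate M3.  [the south bank: crate K2, crate K4, crate K7, crate R2 | the north bank: crate K1, crate M3, crate R5]
8. Courier goes back to the south bank alone.  [the south bank: crate K2, crate K4, crate K7, crate R2 | the north bank: crate K1, crate M3, crate R5]
9. Courier goes to the north bank with crate K7.  [the south bank: crate K2, crate K4, crate R2 | the north bank: crate K1, crate K7, crate M3, crate R5]
10. Courier goes back to the south bank alone.  [the south bank: crate K2, crate K4, crate R2 | the north bank: crate K1, crate K7, crate M3, crate R5]
11. Courier goes to the north bank with crate R2.  [the south bank: crate K2, crate K4 | the north bank: crate K1, crate K7, crate M3, crate R2, crate R5]
12. Courier goes back to the south bank alone.  [the south bank: crate K2, crate K4 | the north bank: crate K1, crate K7, crate M3, crate R2, crate R5]
13. Courier goes to the north bank with crate K2.  [the south bank: crate K4 | the north bank: crate K1, crate K2, crate K7, crate M3, crate R2, crate R5]
14. Courier goes back to the south bank alone.  [the south bank: crate K4 | the north bank: crate K1, crate K2, crate K7, crate M3, crate R2, crate R5]
15. Courier goes to the north bank with crate K4.  [the south bank: — | the north bank: crate K1, crate K2, crate K4, crate K7, crate M3, crate R2, crate R5]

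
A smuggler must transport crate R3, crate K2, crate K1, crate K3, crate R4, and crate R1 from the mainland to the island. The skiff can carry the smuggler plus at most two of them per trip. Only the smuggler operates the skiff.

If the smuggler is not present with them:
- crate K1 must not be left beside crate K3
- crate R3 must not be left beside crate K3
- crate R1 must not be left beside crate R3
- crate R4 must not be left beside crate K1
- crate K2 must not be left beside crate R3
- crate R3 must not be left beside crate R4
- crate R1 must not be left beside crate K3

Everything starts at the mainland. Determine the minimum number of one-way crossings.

impossible

Whatever the first load, the items left behind include a forbidden pair without the smuggler. No opening move is safe, so no plan exists.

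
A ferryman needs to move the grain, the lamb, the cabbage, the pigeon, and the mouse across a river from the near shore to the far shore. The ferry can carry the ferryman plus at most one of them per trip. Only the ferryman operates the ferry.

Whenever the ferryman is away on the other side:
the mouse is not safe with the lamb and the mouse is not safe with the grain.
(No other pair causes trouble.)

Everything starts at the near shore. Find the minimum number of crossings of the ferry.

Counting alone: the ferryman can take at most 1 across per trip to the far shore, so moving all 5 needs at least 5 loaded trips out, with a return between consecutive ones — at least 9 crossings.
The safety rule pushes this higher. Following every safe sequence of crossings, the most of the 5 that can be at the far shore as the ferry arrives there on crossing 9 is 4 — never all 5.
So no plan with fewer than 11 crossings exists, and this one achieves 11:
1. Ferryman goes to the far shore with the mouse.  [the near shore: the cabbage, the grain, the lamb, the pigeon | the far shore: the mouse]
2. Ferryman goes back to the near shore alone.  [the near shore: the cabbage, the grain, the lamb, the pigeon | the far shore: the mouse]
3. Ferryman goes to the far shore with the grain.  [the near shore: the cabbage, the lamb, the pigeon | the far shore: the grain, the mouse]
4. Ferryman goes back to the near shore with the mouse.  [the near shore: the cabbage, the lamb, the mouse, the pigeon | the far shore: the grain]
5. Ferryman goes to the far shore with the lamb.  [the near shore: the cabbage, the mouse, the pigeon | the far shore: the grain, the lamb]
6. Ferryman goes back to the near shore alone.  [the near shore: the cabbage, the mouse, the pigeon | the far shore: the grain, the lamb]
7. Ferryman goes to the far shore with the cabbage.  [the near shore: the mouse, the pigeon | the far shore: the cabbage, the grain, the lamb]
8. Ferryman goes back to the near shore alone.  [the near shore: the mouse, the pigeon | the far shore: the cabbage, the grain, the lamb]
9. Ferryman goes to the far shore with the pigeon.  [the near shore: the mouse | the far shore: the cabbage, the grain, the lamb, the pigeon]
10. Ferryman goes back to the near shore alone.  [the near shore: the mouse | the far shore: the cabbage, the grain, the lamb, the pigeon]
11. Ferryman goes to the far shore with the mouse.  [the near shore: — | the far shore: the cabbage, the grain, the lamb, the mouse, the pigeon]

11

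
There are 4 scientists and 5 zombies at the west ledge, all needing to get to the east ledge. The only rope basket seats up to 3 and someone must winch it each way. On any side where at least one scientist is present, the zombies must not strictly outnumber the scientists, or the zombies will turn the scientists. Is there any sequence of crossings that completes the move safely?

No

The zombies already outnumber the scientists at the west ledge before anyone moves, so the starting position itself is disallowed.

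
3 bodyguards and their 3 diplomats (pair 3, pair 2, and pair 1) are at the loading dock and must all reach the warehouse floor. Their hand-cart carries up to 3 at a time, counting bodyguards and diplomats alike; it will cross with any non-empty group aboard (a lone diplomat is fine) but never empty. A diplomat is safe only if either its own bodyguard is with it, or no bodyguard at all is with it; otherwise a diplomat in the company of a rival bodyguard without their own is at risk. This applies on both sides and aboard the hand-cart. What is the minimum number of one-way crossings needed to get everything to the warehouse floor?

Counting alone: each trip to the warehouse floor takes at most 3 across and each return brings at least 1 back, so after t trips out (and t−1 returns) at most 3t − (t−1) of the 6 are across; that first reaches 6 at t = 3, so at least 5 crossings are needed.
The plan below uses exactly 5 crossings, so it is optimal:
1. bodyguard 3 and diplomat 3 cross → the warehouse floor.
2. bodyguard 3 crosses ← the loading dock.
3. bodyguard 1, bodyguard 2, and bodyguard 3 cross → the warehouse floor.
4. diplomat 3 crosses ← the loading dock.
5. diplomat 1, diplomat 2, and diplomat 3 cross → the warehouse floor.

5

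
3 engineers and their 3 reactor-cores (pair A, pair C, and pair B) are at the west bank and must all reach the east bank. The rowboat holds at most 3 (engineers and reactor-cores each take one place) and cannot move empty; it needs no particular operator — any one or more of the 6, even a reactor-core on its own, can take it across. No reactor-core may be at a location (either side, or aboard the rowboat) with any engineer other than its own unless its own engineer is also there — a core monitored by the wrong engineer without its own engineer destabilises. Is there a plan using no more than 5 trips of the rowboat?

Yes — this plan uses 5 crossings (≤ 5):
1. engineer A and reactor-core A cross → the east bank.
2. engineer A crosses ← the west bank.
3. engineer A, engineer B, and engineer C cross → the east bank.
4. reactor-core A crosses ← the west bank.
5. reactor-core A, reactor-core B, and reactor-core C cross → the east bank.

Yes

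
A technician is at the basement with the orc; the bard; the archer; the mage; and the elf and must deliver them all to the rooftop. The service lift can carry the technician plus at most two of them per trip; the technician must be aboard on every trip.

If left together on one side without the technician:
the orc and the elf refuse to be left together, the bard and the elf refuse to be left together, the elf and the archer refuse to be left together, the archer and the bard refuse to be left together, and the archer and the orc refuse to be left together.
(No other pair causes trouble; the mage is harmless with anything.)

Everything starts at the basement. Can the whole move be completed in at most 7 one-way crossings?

Yes

Yes — this plan uses 7 crossings (≤ 7):
1. Technician goes to the rooftop with the archer and the elf.
2. Technician goes back to the basement with the archer.
3. Technician goes to the rooftop with the bard and the orc.
4. Technician goes back to the basement with the elf.
5. Technician goes to the rooftop with the archer and the mage.
6. Technician goes back to the basement with the archer.
7. Technician goes to the rooftop with the archer and the elf.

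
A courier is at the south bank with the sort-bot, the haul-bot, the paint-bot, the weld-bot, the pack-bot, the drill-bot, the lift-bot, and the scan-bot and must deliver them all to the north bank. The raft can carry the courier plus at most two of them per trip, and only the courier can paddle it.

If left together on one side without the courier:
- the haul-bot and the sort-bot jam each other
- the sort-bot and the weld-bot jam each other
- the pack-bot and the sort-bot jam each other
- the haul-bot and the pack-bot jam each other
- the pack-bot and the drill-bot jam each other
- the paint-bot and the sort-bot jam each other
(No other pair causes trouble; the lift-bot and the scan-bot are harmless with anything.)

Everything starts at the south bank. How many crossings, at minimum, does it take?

13

Counting alone: the courier can take at most 2 across per trip to the north bank, so moving all 8 needs at least 4 loaded trips out, with a return between consecutive ones — at least 7 crossings.
The safety rule pushes this higher. Following every safe sequence of crossings, the most of the 8 that can be at the north bank as the raft arrives there on crossings 7, 9, 11 is 5, 6, 7 respectively — never all 8.
So no plan with fewer than 13 crossings exists, and this one achieves 13:
1. Courier goes to the north bank with the pack-bot and the sort-bot.
2. Courier goes back to the south bank with the sort-bot.
3. Courier goes to the north bank with the paint-bot and the sort-bot.
4. Courier goes back to the south bank with the sort-bot.
5. Courier goes to the north bank with the sort-bot and the weld-bot.
6. Courier goes back to the south bank with the sort-bot.
7. Courier goes to the north bank with the lift-bot and the sort-bot.
8. Courier goes back to the south bank with the sort-bot.
9. Courier goes to the north bank with the scan-bot and the sort-bot.
10. Courier goes back to the south bank with the sort-bot.
11. Courier goes to the north bank with the drill-bot and the haul-bot.
12. Courier goes back to the south bank with the pack-bot.
13. Courier goes to the north bank with the pack-bot and the sort-bot.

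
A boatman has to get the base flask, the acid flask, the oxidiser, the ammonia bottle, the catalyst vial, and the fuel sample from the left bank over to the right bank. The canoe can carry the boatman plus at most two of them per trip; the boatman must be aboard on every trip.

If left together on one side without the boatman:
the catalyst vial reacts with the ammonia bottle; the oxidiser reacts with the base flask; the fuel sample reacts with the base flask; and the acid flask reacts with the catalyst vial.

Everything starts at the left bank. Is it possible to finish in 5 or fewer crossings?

Counting alone: the boatman can take at most 2 across per trip to the right bank, so moving all 6 needs at least 3 loaded trips out, with a return between consecutive ones — at least 5 crossings.
The safety rule pushes this higher. Following every safe sequence of crossings, the most of the 6 that can be at the right bank as the canoe arrives there on crossing 5 is 5 — never all 6.
So the move cannot be finished within 5 crossings. (The shortest complete plan takes 7:)
1. Boatman goes to the right bank with the base flask and the catalyst vial.  [the left bank: the acid flask, the ammonia bottle, the fuel sample, the oxidiser | the right bank: the base flask, the catalyst vial]
2. Boatman goes back to the left bank alone.  [the left bank: the acid flask, the ammonia bottle, the fuel sample, the oxidiser | the right bank: the base flask, the catalyst vial]
3. Boatman goes to the right bank with the acid flask and the oxidiser.  [the left bank: the ammonia bottle, the fuel sample | the right bank: the acid flask, the base flask, the catalyst vial, the oxidiser]
4. Boatman goes back to the left bank with the base flask and the catalyst vial.  [the left bank: the ammonia bottle, the base flask, the catalyst vial, the fuel sample | the right bank: the acid flask, the oxidiser]
5. Boatman goes to the right bank with the ammonia bottle and the fuel sample.  [the left bank: the base flask, the catalyst vial | the right bank: the acid flask, the ammonia bottle, the fuel sample, the oxidiser]
6. Boatman goes back to the left bank alone.  [the left bank: the base flask, the catalyst vial | the right bank: the acid flask, the ammonia bottle, the fuel sample, the oxidiser]
7. Boatman goes to the right bank with the base flask and the catalyst vial.  [the left bank: — | the right bank: the acid flask, the ammonia bottle, the base flask, the catalyst vial, the fuel sample, the oxidiser]

No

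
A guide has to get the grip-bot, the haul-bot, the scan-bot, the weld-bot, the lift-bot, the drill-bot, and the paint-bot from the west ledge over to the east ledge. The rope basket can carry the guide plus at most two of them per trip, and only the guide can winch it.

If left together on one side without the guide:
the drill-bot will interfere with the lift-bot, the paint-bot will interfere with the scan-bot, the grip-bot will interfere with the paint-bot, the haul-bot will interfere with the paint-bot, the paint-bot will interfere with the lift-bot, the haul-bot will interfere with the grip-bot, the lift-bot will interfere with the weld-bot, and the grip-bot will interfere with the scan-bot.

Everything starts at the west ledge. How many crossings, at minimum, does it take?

impossible

Whatever the first load, the items left behind include a forbidden pair without the guide. No opening move is safe, so no plan exists.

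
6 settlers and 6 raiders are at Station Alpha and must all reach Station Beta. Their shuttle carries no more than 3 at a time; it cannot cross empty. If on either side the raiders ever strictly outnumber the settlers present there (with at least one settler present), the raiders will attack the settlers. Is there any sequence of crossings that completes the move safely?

Following every safe sequence of crossings from the start, the most of the 12 that can be at Station Beta as the shuttle arrives there on crossings 1, 3, 5 is 3, 5, 6 respectively; the best ever achieved is 6 of 12.
From crossing 7 on, no configuration arises that was not already reachable earlier: only 17 distinct safe configurations (who is on which side, and where the shuttle is) can ever be reached, none of them has everyone across, and every continuation just revisits them. They are: 0 settlers + 0 raiders across (shuttle back at the start); 0 settlers + 1 raider across (shuttle there); 0 settlers + 1 raider across (shuttle back at the start); 0 settlers + 2 raiders across (shuttle there); 0 settlers + 2 raiders across (shuttle back at the start); 0 settlers + 3 raiders across (shuttle there); 0 settlers + 3 raiders across (shuttle back at the start); 0 settlers + 4 raiders across (shuttle there); 0 settlers + 4 raiders across (shuttle back at the start); 0 settlers + 5 raiders across (shuttle there); 0 settlers + 5 raiders across (shuttle back at the start); 0 settlers + 6 raiders across (shuttle there); 1 settler + 1 raider across (shuttle there); 1 settler + 1 raider across (shuttle back at the start); 2 settlers + 2 raiders across (shuttle there); 2 settlers + 2 raiders across (shuttle back at the start); 3 settlers + 3 raiders across (shuttle there). So no valid plan exists.

No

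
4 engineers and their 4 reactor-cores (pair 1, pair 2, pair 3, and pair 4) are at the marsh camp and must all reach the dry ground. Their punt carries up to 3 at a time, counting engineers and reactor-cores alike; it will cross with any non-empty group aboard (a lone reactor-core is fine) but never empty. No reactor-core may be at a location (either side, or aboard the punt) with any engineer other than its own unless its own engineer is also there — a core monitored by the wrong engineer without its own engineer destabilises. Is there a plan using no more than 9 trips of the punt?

Yes — this plan uses 9 crossings (≤ 9):
1. engineer 1 and reactor-core 1 cross → the dry ground.
2. engineer 1 crosses ← the marsh camp.
3. engineer 1, engineer 2, and reactor-core 2 cross → the dry ground.
4. engineer 1 and reactor-core 1 cross ← the marsh camp.
5. engineer 1, engineer 3, and engineer 4 cross → the dry ground.
6. reactor-core 2 crosses ← the marsh camp.
7. reactor-core 1 and reactor-core 2 cross → the dry ground.
8. reactor-core 1 crosses ← the marsh camp.
9. reactor-core 1, reactor-core 3, and reactor-core 4 cross → the dry ground.

Yes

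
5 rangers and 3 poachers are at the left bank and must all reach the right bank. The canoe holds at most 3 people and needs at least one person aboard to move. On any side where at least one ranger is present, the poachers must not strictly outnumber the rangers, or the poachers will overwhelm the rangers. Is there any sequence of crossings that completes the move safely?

Yes

1. 2 poachers → the right bank.  (the left bank: 5R 1P; the right bank: 0R 2P)
2. 1 poacher ← the left bank.  (the left bank: 5R 2P; the right bank: 0R 1P)
3. 2 rangers and 1 poacher → the right bank.  (the left bank: 3R 1P; the right bank: 2R 2P)
4. 1 poacher ← the left bank.  (the left bank: 3R 2P; the right bank: 2R 1P)
5. 1 ranger and 2 poachers → the right bank.  (the left bank: 2R 0P; the right bank: 3R 3P)
6. 1 poacher ← the left bank.  (the left bank: 2R 1P; the right bank: 3R 2P)
7. 2 rangers and 1 poacher → the right bank.  (the left bank: 0R 0P; the right bank: 5R 3P)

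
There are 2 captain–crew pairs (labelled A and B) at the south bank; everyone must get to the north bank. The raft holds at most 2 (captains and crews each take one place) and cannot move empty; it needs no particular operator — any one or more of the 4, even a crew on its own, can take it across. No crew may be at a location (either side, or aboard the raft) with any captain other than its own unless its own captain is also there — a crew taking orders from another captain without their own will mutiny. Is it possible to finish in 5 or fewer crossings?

Yes — this plan uses 5 crossings (≤ 5):
1. captain A and crew A cross → the north bank.
2. captain A crosses ← the south bank.
3. captain A and captain B cross → the north bank.
4. captain B crosses ← the south bank.
5. captain B and crew B cross → the north bank.

Yes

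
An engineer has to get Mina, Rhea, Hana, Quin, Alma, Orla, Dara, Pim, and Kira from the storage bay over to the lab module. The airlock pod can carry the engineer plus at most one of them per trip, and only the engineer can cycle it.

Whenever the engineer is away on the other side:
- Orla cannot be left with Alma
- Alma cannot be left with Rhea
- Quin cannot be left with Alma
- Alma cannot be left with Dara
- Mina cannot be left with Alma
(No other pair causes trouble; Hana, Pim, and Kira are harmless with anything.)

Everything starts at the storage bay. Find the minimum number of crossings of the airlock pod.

impossible

Following every safe sequence of crossings from the start, the most of the 9 that can be at the lab module as the airlock pod arrives there on crossings 1, 3, 5, 7, 9 is 1, 2, 3, 4, 5 respectively; the best ever achieved is 5 of 9.
From crossing 11 on, no configuration arises that was not already reachable earlier: only 104 distinct safe configurations (who is on which side, and where the airlock pod is) can ever be reached, none of them has everyone across, and every continuation just revisits them. So no valid plan exists.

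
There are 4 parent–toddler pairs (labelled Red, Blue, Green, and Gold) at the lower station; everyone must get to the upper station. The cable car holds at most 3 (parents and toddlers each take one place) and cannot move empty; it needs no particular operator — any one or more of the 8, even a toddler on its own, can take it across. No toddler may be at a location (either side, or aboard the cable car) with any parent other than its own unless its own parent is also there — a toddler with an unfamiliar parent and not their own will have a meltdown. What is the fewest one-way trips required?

9

Counting alone: each trip to the upper station takes at most 3 across and each return brings at least 1 back, so after t trips out (and t−1 returns) at most 3t − (t−1) of the 8 are across; that first reaches 8 at t = 4, so at least 7 crossings are needed.
The safety rule pushes this higher. Following every safe sequence of crossings, the most of the 8 that can be at the upper station as the cable car arrives there on crossing 7 is 7 — never all 8.
So no plan with fewer than 9 crossings exists, and this one achieves 9:
1. parent Red and toddler Red cross → the upper station.
2. parent Red crosses ← the lower station.
3. parent Blue, parent Red, and toddler Blue cross → the upper station.
4. parent Red and toddler Red cross ← the lower station.
5. parent Gold, parent Green, and parent Red cross → the upper station.
6. toddler Blue crosses ← the lower station.
7. toddler Blue and toddler Red cross → the upper station.
8. toddler Red crosses ← the lower station.
9. toddler Gold, toddler Green, and toddler Red cross → the upper station.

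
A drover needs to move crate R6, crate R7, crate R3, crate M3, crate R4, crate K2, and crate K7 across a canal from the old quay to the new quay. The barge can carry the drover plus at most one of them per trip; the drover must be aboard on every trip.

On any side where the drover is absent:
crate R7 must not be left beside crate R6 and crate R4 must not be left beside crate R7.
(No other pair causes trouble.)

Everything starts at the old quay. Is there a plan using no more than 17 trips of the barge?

Yes

Yes — this plan uses 15 crossings (≤ 17):
1. Drover goes to the new quay with crate R7.
2. Drover goes back to the old quay alone.
3. Drover goes to the new quay with crate R6.
4. Drover goes back to the old quay with crate R7.
5. Drover goes to the new quay with crate R4.
6. Drover goes back to the old quay alone.
7. Drover goes to the new quay with crate R3.
8. Drover goes back to the old quay alone.
9. Drover goes to the new quay with crate M3.
10. Drover goes back to the old quay alone.
11. Drover goes to the new quay with crate K2.
12. Drover goes back to the old quay alone.
13. Drover goes to the new quay with crate K7.
14. Drover goes back to the old quay alone.
15. Drover goes to the new quay with crate R7.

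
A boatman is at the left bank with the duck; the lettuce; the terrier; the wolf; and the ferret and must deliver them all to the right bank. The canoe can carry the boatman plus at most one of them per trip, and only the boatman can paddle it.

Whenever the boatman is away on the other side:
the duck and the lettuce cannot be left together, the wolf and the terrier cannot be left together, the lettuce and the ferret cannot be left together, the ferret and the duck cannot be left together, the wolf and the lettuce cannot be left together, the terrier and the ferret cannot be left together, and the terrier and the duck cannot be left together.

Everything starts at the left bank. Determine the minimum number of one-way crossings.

impossible

Whatever the first load, the items left behind include a forbidden pair without the boatman. No opening move is safe, so no plan exists.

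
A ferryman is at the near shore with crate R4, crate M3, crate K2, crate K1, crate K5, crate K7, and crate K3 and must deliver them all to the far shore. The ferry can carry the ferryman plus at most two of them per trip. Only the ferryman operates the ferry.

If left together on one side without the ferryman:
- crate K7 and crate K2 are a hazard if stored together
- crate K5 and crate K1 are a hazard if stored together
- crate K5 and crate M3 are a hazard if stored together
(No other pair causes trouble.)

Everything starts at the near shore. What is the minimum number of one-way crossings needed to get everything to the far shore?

Counting alone: the ferryman can take at most 2 across per trip to the far shore, so moving all 7 needs at least 4 loaded trips out, with a return between consecutive ones — at least 7 crossings.
The plan below uses exactly 7 crossings, so it is optimal:
1. Ferryman goes to the far shore with crate K2 and crate K5.
2. Ferryman goes back to the near shore alone.
3. Ferryman goes to the far shore with crate M3 and crate R4.
4. Ferryman goes back to the near shore with crate K5.
5. Ferryman goes to the far shore with crate K1 and crate K3.
6. Ferryman goes back to the near shore alone.
7. Ferryman goes to the far shore with crate K5 and crate K7.

7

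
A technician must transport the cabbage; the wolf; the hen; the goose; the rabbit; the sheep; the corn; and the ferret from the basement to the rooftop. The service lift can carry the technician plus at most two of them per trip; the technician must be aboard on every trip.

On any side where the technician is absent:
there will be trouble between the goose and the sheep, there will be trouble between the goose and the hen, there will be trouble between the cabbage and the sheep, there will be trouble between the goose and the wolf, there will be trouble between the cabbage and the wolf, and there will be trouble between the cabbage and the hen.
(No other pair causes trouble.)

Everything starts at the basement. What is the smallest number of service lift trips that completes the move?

9

Counting alone: the technician can take at most 2 across per trip to the rooftop, so moving all 8 needs at least 4 loaded trips out, with a return between consecutive ones — at least 7 crossings.
The safety rule pushes this higher. Following every safe sequence of crossings, the most of the 8 that can be at the rooftop as the service lift arrives there on crossing 7 is 7 — never all 8.
So no plan with fewer than 9 crossings exists, and this one achieves 9:
1. Technician goes to the rooftop with the cabbage and the goose.
2. Technician goes back to the basement alone.
3. Technician goes to the rooftop with the hen and the wolf.
4. Technician goes back to the basement with the cabbage and the goose.
5. Technician goes to the rooftop with the rabbit and the sheep.
6. Technician goes back to the basement alone.
7. Technician goes to the rooftop with the corn and the ferret.
8. Technician goes back to the basement alone.
9. Technician goes to the rooftop with the cabbage and the goose.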